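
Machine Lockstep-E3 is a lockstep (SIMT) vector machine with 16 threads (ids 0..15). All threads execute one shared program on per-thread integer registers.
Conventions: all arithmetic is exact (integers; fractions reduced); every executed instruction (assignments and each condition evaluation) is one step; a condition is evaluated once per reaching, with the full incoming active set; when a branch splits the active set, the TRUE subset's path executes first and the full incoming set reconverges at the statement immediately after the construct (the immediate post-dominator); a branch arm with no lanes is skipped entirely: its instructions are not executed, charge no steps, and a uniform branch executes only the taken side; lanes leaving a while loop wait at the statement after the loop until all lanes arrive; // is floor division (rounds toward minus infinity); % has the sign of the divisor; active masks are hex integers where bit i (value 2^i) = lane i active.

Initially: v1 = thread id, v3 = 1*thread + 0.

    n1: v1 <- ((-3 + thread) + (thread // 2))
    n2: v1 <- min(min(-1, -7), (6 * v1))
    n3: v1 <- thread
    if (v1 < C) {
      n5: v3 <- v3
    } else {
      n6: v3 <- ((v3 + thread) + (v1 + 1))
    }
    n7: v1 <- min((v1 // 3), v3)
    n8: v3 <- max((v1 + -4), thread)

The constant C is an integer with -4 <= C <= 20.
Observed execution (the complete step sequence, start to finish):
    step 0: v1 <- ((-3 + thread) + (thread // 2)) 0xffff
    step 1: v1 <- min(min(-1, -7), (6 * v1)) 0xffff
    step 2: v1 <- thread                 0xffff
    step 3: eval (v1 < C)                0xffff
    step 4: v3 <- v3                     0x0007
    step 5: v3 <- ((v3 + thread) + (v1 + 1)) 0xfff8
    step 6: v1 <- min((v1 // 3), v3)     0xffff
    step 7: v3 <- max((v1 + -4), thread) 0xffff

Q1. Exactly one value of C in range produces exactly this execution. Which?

Answer: C = 3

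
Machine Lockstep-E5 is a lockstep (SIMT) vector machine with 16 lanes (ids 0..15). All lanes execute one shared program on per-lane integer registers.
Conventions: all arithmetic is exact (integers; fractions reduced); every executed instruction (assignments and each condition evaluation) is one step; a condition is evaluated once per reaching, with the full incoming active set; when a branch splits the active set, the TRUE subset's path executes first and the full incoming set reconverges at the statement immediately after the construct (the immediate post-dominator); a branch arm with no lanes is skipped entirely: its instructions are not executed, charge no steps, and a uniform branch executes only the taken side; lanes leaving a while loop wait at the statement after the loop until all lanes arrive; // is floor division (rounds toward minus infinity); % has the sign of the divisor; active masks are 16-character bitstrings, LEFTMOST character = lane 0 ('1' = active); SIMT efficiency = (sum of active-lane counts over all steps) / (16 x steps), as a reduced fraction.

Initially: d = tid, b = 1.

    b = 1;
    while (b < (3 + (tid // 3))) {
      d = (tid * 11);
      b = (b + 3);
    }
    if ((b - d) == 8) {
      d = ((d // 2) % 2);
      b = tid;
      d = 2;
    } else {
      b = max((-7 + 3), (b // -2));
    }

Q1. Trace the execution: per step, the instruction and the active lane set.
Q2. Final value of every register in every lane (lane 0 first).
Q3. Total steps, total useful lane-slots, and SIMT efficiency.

step 0: b <- 1                       1111111111111111
step 1: eval (b < (3 + (tid // 3)))  1111111111111111
step 2: d <- (tid * 11)              1111111111111111
step 3: b <- (b + 3)                 1111111111111111
step 4: eval (b < (3 + (tid // 3)))  1111111111111111
step 5: d <- (tid * 11)              0000001111111111
step 6: b <- (b + 3)                 0000001111111111
step 7: eval (b < (3 + (tid // 3)))  0000001111111111
step 8: d <- (tid * 11)              0000000000000001
step 9: b <- (b + 3)                 0000000000000001
step 10: eval (b < (3 + (tid // 3)))  0000000000000001
step 11: eval ((b - d) == 8)          1111111111111111
step 12: b <- max((-7 + 3), (b // -2)) 1111111111111111

Answer: 13 steps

d: 0,11,22,33,44,55,66,77,88,99,110,121,132,143,154,165
b: -2,-2,-2,-2,-2,-2,-4,-4,-4,-4,-4,-4,-4,-4,-4,-4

steps = 13; useful = 145; efficiency = 145/208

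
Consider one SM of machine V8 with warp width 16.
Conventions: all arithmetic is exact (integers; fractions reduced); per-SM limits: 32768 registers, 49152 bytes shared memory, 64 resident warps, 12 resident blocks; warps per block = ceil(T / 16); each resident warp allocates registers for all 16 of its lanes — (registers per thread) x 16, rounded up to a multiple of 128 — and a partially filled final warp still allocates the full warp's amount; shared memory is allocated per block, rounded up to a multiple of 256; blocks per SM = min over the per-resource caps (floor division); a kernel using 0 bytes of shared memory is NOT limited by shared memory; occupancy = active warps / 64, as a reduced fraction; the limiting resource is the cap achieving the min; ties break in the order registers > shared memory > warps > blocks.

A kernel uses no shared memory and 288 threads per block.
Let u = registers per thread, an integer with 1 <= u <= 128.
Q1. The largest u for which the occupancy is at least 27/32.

Answer: u = 32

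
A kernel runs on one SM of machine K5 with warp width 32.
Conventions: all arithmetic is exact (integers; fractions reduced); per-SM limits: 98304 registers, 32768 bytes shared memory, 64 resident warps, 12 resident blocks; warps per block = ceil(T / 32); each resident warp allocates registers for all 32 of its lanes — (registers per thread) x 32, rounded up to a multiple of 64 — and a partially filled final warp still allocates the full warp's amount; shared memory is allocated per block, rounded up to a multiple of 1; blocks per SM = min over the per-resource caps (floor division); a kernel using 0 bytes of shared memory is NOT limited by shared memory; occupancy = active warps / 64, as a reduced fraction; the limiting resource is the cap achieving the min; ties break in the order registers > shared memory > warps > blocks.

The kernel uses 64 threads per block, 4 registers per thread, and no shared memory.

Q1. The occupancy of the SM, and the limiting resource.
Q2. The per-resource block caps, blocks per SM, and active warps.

Answer: occupancy 3/8, limited by blocks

registers: 384 blocks
shared memory: no limit (kernel uses none)
warps: 32 blocks
blocks: 12 blocks

Answer: 12 blocks, 24 active warps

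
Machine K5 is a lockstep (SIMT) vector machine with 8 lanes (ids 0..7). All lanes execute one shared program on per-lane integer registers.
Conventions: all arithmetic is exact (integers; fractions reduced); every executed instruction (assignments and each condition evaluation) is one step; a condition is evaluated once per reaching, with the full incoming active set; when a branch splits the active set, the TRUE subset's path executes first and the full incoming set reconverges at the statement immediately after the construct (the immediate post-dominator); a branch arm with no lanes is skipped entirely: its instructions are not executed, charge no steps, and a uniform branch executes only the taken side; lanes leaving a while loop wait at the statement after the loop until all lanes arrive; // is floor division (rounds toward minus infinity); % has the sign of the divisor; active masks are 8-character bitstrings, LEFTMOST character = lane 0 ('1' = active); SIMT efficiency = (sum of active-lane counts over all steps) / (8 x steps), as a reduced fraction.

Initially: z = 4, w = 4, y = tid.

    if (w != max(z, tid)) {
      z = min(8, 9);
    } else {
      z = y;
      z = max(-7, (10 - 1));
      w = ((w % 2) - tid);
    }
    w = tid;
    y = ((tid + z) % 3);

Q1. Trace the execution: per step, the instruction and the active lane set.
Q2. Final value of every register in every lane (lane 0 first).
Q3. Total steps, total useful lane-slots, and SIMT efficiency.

step 0: eval (w != max(z, tid))      11111111
step 1: z <- min(8, 9)               00000111
step 2: z <- y                       11111000
step 3: z <- max(-7, (10 - 1))       11111000
step 4: w <- ((w % 2) - tid)         11111000
step 5: w <- tid                     11111111
step 6: y <- ((tid + z) % 3)         11111111

Answer: 7 steps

z: 9,9,9,9,9,8,8,8
w: 0,1,2,3,4,5,6,7
y: 0,1,2,0,1,1,2,0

steps = 7; useful = 42; efficiency = 42/56 = 3/4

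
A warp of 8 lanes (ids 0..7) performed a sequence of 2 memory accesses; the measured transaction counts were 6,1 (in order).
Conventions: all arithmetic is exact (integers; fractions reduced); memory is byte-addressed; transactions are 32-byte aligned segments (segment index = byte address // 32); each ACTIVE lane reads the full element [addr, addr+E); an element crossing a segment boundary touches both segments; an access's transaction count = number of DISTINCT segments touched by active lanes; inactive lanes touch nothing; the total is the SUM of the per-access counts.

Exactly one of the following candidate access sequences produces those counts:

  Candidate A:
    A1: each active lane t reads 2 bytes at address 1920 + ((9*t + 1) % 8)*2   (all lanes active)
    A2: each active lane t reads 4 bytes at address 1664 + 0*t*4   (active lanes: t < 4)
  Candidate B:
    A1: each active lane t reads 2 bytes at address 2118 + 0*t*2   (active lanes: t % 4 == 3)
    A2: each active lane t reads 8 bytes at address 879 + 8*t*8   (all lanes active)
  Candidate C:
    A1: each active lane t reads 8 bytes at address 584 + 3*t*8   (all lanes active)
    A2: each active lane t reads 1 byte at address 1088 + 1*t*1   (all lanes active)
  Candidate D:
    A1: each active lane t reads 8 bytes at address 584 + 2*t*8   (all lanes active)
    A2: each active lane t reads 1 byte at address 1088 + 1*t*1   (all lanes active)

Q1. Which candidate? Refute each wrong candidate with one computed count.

A: A1 gives 1 transaction, not 6
B: A1 gives 1 transaction, not 6
D: A1 gives 4 transactions, not 6
C: all counts match (6,1)

Answer: C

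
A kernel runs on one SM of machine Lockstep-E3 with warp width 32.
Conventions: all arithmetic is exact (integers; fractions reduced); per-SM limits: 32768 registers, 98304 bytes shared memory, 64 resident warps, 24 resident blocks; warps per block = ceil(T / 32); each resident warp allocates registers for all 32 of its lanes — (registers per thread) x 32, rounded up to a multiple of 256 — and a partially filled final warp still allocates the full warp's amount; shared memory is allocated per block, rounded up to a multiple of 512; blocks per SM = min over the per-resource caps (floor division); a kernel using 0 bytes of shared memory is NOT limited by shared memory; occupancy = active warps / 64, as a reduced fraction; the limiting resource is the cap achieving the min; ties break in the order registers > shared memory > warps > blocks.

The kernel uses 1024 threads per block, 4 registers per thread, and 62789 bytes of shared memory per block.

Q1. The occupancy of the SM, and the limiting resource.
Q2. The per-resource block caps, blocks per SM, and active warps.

Answer: occupancy 1/2, limited by shared memory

registers: 4 blocks
shared memory: 1 block
warps: 2 blocks
blocks: 24 blocks

Answer: 1 block, 32 active warps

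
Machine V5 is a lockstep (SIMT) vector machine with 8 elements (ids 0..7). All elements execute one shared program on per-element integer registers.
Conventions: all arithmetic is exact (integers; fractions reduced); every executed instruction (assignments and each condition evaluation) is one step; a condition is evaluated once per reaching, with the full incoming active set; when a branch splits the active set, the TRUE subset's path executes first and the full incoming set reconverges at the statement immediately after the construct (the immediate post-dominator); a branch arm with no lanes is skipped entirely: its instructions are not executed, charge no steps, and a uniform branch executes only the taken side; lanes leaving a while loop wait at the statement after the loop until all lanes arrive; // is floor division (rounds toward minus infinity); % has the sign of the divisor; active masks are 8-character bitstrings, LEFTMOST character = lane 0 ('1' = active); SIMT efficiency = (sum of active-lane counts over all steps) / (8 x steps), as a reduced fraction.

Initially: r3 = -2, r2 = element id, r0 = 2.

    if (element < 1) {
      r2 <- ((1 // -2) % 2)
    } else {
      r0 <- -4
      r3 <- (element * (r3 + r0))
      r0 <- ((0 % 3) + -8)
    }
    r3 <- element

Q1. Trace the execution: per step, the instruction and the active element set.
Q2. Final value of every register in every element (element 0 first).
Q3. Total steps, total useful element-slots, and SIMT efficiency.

step 0: eval (element < 1)           11111111
step 1: r2 <- ((1 // -2) % 2)        10000000
step 2: r0 <- -4                     01111111
step 3: r3 <- (element * (r3 + r0))  01111111
step 4: r0 <- ((0 % 3) + -8)         01111111
step 5: r3 <- element                11111111

Answer: 6 steps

r3: 0,1,2,3,4,5,6,7
r2: 1,1,2,3,4,5,6,7
r0: 2,-8,-8,-8,-8,-8,-8,-8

steps = 6; useful = 38; efficiency = 38/48 = 19/24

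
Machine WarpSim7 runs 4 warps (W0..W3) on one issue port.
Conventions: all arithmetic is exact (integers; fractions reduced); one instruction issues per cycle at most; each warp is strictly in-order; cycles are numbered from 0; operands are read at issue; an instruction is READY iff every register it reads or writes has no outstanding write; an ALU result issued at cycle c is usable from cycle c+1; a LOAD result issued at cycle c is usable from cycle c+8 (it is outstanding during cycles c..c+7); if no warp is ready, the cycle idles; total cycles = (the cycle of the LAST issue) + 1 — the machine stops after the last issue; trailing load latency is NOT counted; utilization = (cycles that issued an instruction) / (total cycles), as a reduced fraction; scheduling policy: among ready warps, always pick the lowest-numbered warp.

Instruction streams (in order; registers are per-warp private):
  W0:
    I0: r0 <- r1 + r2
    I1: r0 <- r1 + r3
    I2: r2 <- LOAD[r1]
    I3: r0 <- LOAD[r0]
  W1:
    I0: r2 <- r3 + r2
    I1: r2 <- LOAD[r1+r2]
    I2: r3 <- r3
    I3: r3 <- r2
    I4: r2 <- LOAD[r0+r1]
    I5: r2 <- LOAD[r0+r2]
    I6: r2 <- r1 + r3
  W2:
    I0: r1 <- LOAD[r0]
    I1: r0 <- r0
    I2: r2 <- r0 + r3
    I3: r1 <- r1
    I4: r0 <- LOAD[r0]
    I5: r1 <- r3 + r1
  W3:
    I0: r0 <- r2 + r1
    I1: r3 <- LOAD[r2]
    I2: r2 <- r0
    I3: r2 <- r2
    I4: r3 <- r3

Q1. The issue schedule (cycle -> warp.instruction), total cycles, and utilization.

cycle 0: W0.I0
cycle 1: W0.I1
cycle 2: W0.I2
cycle 3: W0.I3
cycle 4: W1.I0
cycle 5: W1.I1
cycle 6: W1.I2
cycle 7: W2.I0
cycle 8: W2.I1
cycle 9: W2.I2
cycle 10: W3.I0
cycle 11: W3.I1
cycle 12: W3.I2
cycle 13: W1.I3
cycle 14: W1.I4
cycle 15: W2.I3
cycle 16: W2.I4
cycle 17: W2.I5
cycle 18: W3.I3
cycle 19: W3.I4
cycle 20: idle
cycle 21: idle
cycle 22: W1.I5
cycle 23: idle
cycle 24: idle
cycle 25: idle
cycle 26: idle
cycle 27: idle
cycle 28: idle
cycle 29: idle
cycle 30: W1.I6

Answer: 31 cycles, utilization 22/31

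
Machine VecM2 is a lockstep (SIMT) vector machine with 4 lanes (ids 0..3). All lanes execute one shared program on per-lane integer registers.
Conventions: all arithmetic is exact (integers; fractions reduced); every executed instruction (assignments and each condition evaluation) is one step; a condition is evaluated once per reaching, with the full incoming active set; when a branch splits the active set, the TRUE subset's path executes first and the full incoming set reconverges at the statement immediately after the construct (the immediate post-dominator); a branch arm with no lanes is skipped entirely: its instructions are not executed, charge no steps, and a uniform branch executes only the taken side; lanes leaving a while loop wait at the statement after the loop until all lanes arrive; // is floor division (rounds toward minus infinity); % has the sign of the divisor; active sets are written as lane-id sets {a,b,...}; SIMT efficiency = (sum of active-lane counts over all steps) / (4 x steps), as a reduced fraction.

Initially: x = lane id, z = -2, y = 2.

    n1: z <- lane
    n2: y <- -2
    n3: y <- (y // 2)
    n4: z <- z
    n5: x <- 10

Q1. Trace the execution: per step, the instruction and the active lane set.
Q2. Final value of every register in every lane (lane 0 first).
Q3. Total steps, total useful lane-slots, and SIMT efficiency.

step 0: z <- lane                    {0,1,2,3}
step 1: y <- -2                      {0,1,2,3}
step 2: y <- (y // 2)                {0,1,2,3}
step 3: z <- z                       {0,1,2,3}
step 4: x <- 10                      {0,1,2,3}

Answer: 5 steps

x: 10,10,10,10
z: 0,1,2,3
y: -1,-1,-1,-1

steps = 5; useful = 20; efficiency = 20/20 = 1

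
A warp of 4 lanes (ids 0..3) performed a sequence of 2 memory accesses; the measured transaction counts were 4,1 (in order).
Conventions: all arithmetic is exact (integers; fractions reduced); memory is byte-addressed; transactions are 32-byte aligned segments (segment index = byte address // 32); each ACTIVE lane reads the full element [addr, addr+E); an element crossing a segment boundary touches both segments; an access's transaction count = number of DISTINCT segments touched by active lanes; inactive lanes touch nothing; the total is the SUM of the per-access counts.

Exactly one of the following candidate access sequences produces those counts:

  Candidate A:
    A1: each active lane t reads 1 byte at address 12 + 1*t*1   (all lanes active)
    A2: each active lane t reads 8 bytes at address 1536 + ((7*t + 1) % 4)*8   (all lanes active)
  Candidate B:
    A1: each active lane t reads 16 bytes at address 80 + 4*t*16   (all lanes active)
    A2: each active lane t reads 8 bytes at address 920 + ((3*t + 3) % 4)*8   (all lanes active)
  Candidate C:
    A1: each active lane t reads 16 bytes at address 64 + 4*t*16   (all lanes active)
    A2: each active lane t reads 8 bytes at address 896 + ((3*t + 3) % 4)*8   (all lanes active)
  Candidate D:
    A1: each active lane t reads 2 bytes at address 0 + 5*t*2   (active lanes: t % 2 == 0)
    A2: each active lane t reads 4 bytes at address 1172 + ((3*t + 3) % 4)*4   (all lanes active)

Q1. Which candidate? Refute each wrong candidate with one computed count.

A: A1 gives 1 transaction, not 4
B: A2 gives 2 transactions, not 1
D: A1 gives 1 transaction, not 4
C: all counts match (4,1)

Answer: C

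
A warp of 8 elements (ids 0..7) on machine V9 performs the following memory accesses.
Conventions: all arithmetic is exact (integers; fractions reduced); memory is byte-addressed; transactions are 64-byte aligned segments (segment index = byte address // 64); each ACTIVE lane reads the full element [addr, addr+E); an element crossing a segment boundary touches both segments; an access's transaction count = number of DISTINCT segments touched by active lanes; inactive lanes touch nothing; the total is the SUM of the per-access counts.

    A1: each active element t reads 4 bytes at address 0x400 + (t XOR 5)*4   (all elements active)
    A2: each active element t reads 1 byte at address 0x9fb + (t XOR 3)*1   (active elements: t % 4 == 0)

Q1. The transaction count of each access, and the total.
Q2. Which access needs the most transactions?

A1: 1 transaction
A2: 2 transactions

Answer: 1,2; total 3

Answer: A2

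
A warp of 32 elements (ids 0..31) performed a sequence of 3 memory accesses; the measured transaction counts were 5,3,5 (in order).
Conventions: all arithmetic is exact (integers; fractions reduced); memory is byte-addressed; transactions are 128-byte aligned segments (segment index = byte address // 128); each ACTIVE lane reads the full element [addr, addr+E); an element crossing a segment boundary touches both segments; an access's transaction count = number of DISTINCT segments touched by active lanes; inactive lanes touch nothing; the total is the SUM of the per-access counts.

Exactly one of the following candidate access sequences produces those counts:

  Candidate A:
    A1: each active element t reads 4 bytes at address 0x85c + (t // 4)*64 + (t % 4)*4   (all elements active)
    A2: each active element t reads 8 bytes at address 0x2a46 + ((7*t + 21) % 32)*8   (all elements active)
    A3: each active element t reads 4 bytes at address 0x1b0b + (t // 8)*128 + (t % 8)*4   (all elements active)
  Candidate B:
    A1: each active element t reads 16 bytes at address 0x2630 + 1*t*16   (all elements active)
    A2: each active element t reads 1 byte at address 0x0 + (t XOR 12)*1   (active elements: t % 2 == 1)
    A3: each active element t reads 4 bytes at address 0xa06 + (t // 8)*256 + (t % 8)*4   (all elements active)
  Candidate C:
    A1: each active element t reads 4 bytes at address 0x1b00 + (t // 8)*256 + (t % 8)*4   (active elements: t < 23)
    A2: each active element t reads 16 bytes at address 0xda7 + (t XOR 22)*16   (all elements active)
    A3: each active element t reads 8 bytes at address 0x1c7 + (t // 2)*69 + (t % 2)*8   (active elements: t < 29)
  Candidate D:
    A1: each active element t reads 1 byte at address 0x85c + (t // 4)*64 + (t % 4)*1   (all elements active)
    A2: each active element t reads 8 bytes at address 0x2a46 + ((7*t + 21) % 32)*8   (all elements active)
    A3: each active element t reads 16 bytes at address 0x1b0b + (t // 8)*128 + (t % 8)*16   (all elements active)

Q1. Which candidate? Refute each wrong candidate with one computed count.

A: A3 gives 4 transactions, not 5
B: A2 gives 1 transaction, not 3
C: A1 gives 3 transactions, not 5
D: all counts match (5,3,5)

Answer: D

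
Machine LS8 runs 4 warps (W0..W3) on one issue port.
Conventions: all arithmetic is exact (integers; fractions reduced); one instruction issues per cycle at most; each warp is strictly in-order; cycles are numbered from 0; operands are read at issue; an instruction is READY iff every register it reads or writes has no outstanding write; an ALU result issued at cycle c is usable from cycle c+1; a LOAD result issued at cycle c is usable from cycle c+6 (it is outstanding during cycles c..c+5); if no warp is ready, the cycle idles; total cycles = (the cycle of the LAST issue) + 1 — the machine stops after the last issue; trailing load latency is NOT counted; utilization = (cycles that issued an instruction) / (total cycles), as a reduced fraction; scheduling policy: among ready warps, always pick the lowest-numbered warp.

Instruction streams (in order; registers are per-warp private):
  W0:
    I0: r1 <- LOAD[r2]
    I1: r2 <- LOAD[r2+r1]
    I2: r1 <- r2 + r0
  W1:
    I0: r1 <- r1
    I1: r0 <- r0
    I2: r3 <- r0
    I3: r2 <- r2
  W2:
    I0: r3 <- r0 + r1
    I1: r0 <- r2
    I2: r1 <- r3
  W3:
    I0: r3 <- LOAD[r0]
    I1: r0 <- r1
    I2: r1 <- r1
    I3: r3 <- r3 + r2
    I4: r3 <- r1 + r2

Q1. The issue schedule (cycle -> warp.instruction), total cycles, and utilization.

cycle 0: W0.I0
cycle 1: W1.I0
cycle 2: W1.I1
cycle 3: W1.I2
cycle 4: W1.I3
cycle 5: W2.I0
cycle 6: W0.I1
cycle 7: W2.I1
cycle 8: W2.I2
cycle 9: W3.I0
cycle 10: W3.I1
cycle 11: W3.I2
cycle 12: W0.I2
cycle 13: idle
cycle 14: idle
cycle 15: W3.I3
cycle 16: W3.I4

Answer: 17 cycles, utilization 15/17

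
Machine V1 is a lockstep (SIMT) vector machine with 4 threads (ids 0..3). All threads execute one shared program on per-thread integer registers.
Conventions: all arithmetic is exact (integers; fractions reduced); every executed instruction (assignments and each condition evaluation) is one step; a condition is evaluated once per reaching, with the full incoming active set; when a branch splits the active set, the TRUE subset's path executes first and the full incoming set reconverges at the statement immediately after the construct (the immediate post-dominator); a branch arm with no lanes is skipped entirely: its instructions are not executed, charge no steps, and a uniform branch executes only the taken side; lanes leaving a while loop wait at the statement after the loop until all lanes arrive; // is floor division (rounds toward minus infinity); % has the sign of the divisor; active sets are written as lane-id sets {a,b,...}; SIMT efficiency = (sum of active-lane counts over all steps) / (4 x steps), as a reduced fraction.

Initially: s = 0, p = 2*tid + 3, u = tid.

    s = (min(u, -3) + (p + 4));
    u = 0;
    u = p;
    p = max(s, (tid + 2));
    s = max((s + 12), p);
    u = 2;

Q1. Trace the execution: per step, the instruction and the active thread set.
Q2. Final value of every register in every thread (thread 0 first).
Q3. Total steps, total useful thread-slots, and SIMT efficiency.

step 0: s <- (min(u, -3) + (p + 4))  {0,1,2,3}
step 1: u <- 0                       {0,1,2,3}
step 2: u <- p                       {0,1,2,3}
step 3: p <- max(s, (tid + 2))       {0,1,2,3}
step 4: s <- max((s + 12), p)        {0,1,2,3}
step 5: u <- 2                       {0,1,2,3}

Answer: 6 steps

s: 16,18,20,22
p: 4,6,8,10
u: 2,2,2,2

steps = 6; useful = 24; efficiency = 24/24 = 1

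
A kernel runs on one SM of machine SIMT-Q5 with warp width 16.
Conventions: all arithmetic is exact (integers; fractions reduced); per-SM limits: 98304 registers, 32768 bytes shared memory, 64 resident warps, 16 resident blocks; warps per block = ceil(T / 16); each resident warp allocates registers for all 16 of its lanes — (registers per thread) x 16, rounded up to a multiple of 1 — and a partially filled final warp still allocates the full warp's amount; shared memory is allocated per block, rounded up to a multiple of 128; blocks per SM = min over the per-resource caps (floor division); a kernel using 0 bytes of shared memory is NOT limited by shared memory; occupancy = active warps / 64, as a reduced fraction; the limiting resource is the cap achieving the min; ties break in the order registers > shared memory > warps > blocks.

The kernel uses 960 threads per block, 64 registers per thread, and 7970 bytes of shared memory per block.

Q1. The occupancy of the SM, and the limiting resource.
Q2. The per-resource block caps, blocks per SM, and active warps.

Answer: occupancy 15/16, limited by registers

registers: 1 block
shared memory: 4 blocks
warps: 1 block
blocks: 16 blocks

Answer: 1 block, 60 active warps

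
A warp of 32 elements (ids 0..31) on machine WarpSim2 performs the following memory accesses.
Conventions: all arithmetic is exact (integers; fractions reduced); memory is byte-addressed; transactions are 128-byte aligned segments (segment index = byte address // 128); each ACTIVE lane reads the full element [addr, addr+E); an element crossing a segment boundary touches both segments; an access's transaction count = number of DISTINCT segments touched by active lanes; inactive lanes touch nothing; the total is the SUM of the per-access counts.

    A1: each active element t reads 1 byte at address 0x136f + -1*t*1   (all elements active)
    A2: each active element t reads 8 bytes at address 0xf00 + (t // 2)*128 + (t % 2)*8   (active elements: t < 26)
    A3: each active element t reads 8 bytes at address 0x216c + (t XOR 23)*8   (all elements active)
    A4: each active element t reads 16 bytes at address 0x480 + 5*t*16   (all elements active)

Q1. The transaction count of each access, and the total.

A1: 1 transaction
A2: 13 transactions
A3: 3 transactions
A4: 20 transactions

Answer: 1,13,3,20; total 37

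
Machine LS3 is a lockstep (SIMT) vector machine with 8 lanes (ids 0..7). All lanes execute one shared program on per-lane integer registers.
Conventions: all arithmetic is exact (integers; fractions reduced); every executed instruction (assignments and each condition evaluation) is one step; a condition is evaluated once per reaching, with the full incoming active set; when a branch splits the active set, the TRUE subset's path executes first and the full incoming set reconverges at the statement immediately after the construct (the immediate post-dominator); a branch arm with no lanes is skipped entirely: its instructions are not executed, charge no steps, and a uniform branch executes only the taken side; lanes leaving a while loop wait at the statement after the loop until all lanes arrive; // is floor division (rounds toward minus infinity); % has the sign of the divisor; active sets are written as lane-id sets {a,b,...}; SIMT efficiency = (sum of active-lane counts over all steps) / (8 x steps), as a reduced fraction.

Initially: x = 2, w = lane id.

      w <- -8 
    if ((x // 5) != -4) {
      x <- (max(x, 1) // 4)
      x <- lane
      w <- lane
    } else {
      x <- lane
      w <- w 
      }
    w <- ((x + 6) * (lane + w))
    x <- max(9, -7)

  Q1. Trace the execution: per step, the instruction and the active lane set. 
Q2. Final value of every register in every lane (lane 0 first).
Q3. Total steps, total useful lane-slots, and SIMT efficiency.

step 0: w <- -8                      {0,1,2,3,4,5,6,7}
step 1: eval ((x // 5) != -4)        {0,1,2,3,4,5,6,7}
step 2: x <- (max(x, 1) // 4)        {0,1,2,3,4,5,6,7}
step 3: x <- lane                    {0,1,2,3,4,5,6,7}
step 4: w <- lane                    {0,1,2,3,4,5,6,7}
step 5: w <- ((x + 6) * (lane + w))  {0,1,2,3,4,5,6,7}
step 6: x <- max(9, -7)              {0,1,2,3,4,5,6,7}

Answer: 7 steps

x: 9,9,9,9,9,9,9,9
w: 0,14,32,54,80,110,144,182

steps = 7; useful = 56; efficiency = 56/56 = 1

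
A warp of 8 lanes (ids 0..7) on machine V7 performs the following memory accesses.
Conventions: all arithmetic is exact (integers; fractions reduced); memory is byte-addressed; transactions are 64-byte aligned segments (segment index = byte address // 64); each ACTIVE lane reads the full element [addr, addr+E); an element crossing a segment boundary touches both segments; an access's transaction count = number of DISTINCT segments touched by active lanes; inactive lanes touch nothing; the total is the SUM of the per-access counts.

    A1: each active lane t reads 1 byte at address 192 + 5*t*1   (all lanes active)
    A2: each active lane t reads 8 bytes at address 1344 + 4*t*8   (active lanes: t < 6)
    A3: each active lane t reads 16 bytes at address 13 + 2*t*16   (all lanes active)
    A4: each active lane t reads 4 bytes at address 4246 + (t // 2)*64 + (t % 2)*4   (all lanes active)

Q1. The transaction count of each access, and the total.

A1: 1 transaction
A2: 3 transactions
A3: 4 transactions
A4: 4 transactions

Answer: 1,3,4,4; total 12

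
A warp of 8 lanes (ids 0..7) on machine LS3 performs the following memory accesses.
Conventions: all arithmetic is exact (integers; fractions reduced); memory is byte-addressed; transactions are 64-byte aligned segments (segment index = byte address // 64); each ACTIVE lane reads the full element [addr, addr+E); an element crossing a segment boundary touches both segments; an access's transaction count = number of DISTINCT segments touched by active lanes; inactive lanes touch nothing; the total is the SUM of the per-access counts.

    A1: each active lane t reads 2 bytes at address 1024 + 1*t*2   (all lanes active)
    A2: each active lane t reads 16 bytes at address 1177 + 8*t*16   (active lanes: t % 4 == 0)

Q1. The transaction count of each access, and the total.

A1: 1 transaction
A2: 2 transactions

Answer: 1,2; total 3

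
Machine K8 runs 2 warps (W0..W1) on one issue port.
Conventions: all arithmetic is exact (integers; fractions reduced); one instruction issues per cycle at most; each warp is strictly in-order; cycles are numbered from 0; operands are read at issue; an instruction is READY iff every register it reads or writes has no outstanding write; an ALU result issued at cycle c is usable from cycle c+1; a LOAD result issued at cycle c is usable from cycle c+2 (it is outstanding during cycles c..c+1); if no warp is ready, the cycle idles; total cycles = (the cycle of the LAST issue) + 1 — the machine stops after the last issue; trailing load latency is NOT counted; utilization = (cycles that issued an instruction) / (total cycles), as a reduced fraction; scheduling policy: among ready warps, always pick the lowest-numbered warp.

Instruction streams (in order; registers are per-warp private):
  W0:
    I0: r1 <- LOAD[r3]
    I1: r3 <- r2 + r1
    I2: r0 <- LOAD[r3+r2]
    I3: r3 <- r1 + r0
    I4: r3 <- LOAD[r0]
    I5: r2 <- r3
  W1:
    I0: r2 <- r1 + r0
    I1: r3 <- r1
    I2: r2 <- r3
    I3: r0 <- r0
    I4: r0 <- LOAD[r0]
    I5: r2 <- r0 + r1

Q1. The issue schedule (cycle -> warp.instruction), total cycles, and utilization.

cycle 0: W0.I0
cycle 1: W1.I0
cycle 2: W0.I1
cycle 3: W0.I2
cycle 4: W1.I1
cycle 5: W0.I3
cycle 6: W0.I4
cycle 7: W1.I2
cycle 8: W0.I5
cycle 9: W1.I3
cycle 10: W1.I4
cycle 11: idle
cycle 12: W1.I5

Answer: 13 cycles, utilization 12/13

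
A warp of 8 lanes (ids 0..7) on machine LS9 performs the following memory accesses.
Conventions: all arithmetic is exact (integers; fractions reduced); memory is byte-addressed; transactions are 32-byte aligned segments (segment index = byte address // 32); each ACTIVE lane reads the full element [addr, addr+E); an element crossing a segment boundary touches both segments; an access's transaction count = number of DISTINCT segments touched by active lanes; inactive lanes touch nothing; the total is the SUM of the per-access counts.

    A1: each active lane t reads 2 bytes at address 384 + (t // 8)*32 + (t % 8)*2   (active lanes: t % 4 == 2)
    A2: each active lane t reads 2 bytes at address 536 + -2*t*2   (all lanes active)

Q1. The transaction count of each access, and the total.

A1: 1 transaction
A2: 2 transactions

Answer: 1,2; total 3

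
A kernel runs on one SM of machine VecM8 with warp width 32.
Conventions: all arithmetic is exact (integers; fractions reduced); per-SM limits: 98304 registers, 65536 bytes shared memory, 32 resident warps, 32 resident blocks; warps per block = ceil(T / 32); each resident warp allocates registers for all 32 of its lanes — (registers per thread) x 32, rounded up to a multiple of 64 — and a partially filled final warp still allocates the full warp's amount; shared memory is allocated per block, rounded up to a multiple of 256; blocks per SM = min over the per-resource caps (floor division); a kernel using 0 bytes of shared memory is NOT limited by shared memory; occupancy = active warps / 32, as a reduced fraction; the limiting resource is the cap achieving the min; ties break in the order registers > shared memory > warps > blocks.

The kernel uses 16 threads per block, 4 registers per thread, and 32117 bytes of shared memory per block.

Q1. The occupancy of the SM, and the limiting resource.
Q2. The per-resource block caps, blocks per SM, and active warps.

Answer: occupancy 1/16, limited by shared memory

registers: 768 blocks
shared memory: 2 blocks
warps: 32 blocks
blocks: 32 blocks

Answer: 2 blocks, 2 active warps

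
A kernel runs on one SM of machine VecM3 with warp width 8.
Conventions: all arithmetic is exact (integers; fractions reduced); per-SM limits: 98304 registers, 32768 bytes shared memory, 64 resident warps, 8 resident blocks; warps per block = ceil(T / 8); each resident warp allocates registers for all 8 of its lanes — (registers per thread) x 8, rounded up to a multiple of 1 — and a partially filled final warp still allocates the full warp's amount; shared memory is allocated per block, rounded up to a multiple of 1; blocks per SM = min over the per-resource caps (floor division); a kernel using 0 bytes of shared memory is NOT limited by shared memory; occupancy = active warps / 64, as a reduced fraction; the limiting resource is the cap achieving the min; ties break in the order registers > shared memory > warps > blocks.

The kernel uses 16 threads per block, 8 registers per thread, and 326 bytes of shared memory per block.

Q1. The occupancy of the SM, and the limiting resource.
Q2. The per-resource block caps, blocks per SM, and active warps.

Answer: occupancy 1/4, limited by blocks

registers: 768 blocks
shared memory: 100 blocks
warps: 32 blocks
blocks: 8 blocks

Answer: 8 blocks, 16 active warps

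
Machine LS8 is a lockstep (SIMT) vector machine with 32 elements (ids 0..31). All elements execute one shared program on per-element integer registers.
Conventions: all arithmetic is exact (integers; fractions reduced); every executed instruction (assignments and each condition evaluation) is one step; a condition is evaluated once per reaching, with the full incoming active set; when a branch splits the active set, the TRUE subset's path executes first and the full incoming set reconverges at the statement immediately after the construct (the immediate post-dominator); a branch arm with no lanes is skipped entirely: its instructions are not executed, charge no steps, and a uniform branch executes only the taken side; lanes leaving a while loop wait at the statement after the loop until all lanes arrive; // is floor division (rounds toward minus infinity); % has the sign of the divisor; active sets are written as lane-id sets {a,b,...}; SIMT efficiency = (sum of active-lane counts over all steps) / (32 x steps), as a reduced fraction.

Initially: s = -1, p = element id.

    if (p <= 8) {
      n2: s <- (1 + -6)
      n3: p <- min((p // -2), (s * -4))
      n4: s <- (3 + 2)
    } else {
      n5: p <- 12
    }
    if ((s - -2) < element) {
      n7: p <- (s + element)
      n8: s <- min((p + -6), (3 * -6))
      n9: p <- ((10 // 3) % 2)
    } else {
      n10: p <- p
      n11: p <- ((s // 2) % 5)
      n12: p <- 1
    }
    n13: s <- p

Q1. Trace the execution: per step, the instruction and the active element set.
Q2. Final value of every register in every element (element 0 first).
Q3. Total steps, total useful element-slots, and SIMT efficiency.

step 0: eval (p <= 8)                {0,1,2,3,4,5,6,7,8,9,10,11,12,13,14,15,16,17,18,19,20,21,22,23,24,25,26,27,28,29,30,31}
step 1: s <- (1 + -6)                {0,1,2,3,4,5,6,7,8}
step 2: p <- min((p // -2), (s * -4)) {0,1,2,3,4,5,6,7,8}
step 3: s <- (3 + 2)                 {0,1,2,3,4,5,6,7,8}
step 4: p <- 12                      {9,10,11,12,13,14,15,16,17,18,19,20,21,22,23,24,25,26,27,28,29,30,31}
step 5: eval ((s - -2) < element)    {0,1,2,3,4,5,6,7,8,9,10,11,12,13,14,15,16,17,18,19,20,21,22,23,24,25,26,27,28,29,30,31}
step 6: p <- (s + element)           {8,9,10,11,12,13,14,15,16,17,18,19,20,21,22,23,24,25,26,27,28,29,30,31}
step 7: s <- min((p + -6), (3 * -6)) {8,9,10,11,12,13,14,15,16,17,18,19,20,21,22,23,24,25,26,27,28,29,30,31}
step 8: p <- ((10 // 3) % 2)         {8,9,10,11,12,13,14,15,16,17,18,19,20,21,22,23,24,25,26,27,28,29,30,31}
step 9: p <- p                       {0,1,2,3,4,5,6,7}
step 10: p <- ((s // 2) % 5)          {0,1,2,3,4,5,6,7}
step 11: p <- 1                       {0,1,2,3,4,5,6,7}
step 12: s <- p                       {0,1,2,3,4,5,6,7,8,9,10,11,12,13,14,15,16,17,18,19,20,21,22,23,24,25,26,27,28,29,30,31}

Answer: 13 steps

s: 1,1,1,1,1,1,1,1,1,1,1,1,1,1,1,1,1,1,1,1,1,1,1,1,1,1,1,1,1,1,1,1
p: 1,1,1,1,1,1,1,1,1,1,1,1,1,1,1,1,1,1,1,1,1,1,1,1,1,1,1,1,1,1,1,1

steps = 13; useful = 242; efficiency = 242/416 = 121/208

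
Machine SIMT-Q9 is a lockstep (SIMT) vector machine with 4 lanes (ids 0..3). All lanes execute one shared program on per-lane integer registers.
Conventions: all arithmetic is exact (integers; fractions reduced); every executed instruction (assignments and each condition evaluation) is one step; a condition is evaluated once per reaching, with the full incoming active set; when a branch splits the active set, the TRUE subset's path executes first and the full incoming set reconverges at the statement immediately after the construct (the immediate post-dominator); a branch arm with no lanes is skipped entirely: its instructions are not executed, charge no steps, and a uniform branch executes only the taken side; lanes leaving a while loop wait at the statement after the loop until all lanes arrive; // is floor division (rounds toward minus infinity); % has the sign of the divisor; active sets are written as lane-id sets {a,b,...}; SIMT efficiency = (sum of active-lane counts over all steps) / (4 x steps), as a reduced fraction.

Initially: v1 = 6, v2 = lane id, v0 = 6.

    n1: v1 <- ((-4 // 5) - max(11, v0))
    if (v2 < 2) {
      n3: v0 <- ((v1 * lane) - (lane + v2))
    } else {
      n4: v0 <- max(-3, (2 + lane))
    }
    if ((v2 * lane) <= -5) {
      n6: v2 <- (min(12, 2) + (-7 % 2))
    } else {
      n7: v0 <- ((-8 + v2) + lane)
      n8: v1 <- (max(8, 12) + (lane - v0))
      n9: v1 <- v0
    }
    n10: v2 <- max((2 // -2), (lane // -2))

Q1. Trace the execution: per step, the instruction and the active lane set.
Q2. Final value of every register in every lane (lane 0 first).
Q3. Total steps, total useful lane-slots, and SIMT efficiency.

step 0: v1 <- ((-4 // 5) - max(11, v0)) {0,1,2,3}
step 1: eval (v2 < 2)                {0,1,2,3}
step 2: v0 <- ((v1 * lane) - (lane + v2)) {0,1}
step 3: v0 <- max(-3, (2 + lane))    {2,3}
step 4: eval ((v2 * lane) <= -5)     {0,1,2,3}
step 5: v0 <- ((-8 + v2) + lane)     {0,1,2,3}
step 6: v1 <- (max(8, 12) + (lane - v0)) {0,1,2,3}
step 7: v1 <- v0                     {0,1,2,3}
step 8: v2 <- max((2 // -2), (lane // -2)) {0,1,2,3}

Answer: 9 steps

v1: -8,-6,-4,-2
v2: 0,-1,-1,-1
v0: -8,-6,-4,-2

steps = 9; useful = 32; efficiency = 32/36 = 8/9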